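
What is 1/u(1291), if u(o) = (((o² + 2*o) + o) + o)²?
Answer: 1/2795065704025 ≈ 3.5777e-13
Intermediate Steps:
u(o) = (o² + 4*o)² (u(o) = ((o² + 3*o) + o)² = (o² + 4*o)²)
1/u(1291) = 1/(1291²*(4 + 1291)²) = 1/(1666681*1295²) = 1/(1666681*1677025) = 1/2795065704025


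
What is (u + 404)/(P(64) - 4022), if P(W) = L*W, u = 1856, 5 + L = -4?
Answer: -1130/2299 ≈ -0.49152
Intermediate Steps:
L = -9 (L = -5 - 4 = -9)
P(W) = -9*W
(u + 404)/(P(64) - 4022) = (1856 + 404)/(-9*64 - 4022) = 2260/(-576 - 4022) = 2260/(-4598) = 2260*(-1/4598) = -1130/2299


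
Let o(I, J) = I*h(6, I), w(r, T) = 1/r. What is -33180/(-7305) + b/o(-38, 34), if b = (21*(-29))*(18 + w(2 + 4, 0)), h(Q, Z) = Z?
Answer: -4387593/1406456 ≈ -3.1196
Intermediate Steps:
o(I, J) = I² (o(I, J) = I*I = I²)
b = -22127/2 (b = (21*(-29))*(18 + 1/(2 + 4)) = -609*(18 + 1/6) = -609*(18 + ⅙) = -609*109/6 = -22127/2 ≈ -11064.)
-33180/(-7305) + b/o(-38, 34) = -33180/(-7305) - 22127/(2*((-38)²)) = -33180*(-1/7305) - 22127/2/1444 = 2212/487 - 22127/2*1/1444 = 2212/487 - 22127/2888 = -4387593/1406456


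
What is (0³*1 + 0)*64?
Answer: 0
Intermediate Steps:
(0³*1 + 0)*64 = (0*1 + 0)*64 = (0 + 0)*64 = 0*64 = 0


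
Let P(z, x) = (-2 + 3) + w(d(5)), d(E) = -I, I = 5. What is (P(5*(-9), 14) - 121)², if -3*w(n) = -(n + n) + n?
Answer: 133225/9 ≈ 14803.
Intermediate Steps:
d(E) = -5 (d(E) = -1*5 = -5)
w(n) = n/3 (w(n) = -(-(n + n) + n)/3 = -(-2*n + n)/3 = -(-1)*n/3 = n/3)
P(z, x) = -⅔ (P(z, x) = (-2 + 3) + (⅓)*(-5) = 1 - 5/3 = -⅔)
(P(5*(-9), 14) - 121)² = (-⅔ - 121)² = (-365/3)² = 133225/9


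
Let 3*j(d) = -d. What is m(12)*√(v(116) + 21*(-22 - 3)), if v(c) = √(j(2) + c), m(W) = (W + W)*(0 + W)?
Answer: 96*√(-4725 + 3*√1038) ≈ 6531.1*I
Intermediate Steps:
j(d) = -d/3 (j(d) = (-d)/3 = -d/3)
m(W) = 2*W² (m(W) = (2*W)*W = 2*W²)
v(c) = √(-⅔ + c) (v(c) = √(-⅓*2 + c) = √(-⅔ + c))
m(12)*√(v(116) + 21*(-22 - 3)) = (2*12²)*√(√(-6 + 9*116)/3 + 21*(-22 - 3)) = (2*144)*√(√(-6 + 1044)/3 + 21*(-25)) = 288*√(√1038/3 - 525) = 288*√(-525 + √1038/3)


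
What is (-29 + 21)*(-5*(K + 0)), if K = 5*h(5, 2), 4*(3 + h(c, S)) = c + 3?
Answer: -200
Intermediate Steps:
h(c, S) = -9/4 + c/4 (h(c, S) = -3 + (c + 3)/4 = -3 + (3 + c)/4 = -3 + (¾ + c/4) = -9/4 + c/4)
K = -5 (K = 5*(-9/4 + (¼)*5) = 5*(-9/4 + 5/4) = 5*(-1) = -5)
(-29 + 21)*(-5*(K + 0)) = (-29 + 21)*(-5*(-5 + 0)) = -(-40)*(-5) = -8*25 = -200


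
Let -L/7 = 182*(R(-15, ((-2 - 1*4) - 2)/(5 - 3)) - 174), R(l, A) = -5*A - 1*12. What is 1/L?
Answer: 1/211484 ≈ 4.7285e-6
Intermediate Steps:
R(l, A) = -12 - 5*A (R(l, A) = -5*A - 12 = -12 - 5*A)
L = 211484 (L = -1274*((-12 - 5*((-2 - 1*4) - 2)/(5 - 3)) - 174) = -1274*((-12 - 5*((-2 - 4) - 2)/2) - 174) = -1274*((-12 - 5*(-6 - 2)/2) - 174) = -1274*((-12 - (-40)/2) - 174) = -1274*((-12 - 5*(-4)) - 174) = -1274*((-12 + 20) - 174) = -1274*(8 - 174) = -1274*(-166) = -7*(-30212) = 211484)
1/L = 1/211484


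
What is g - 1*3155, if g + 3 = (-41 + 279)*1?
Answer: -2920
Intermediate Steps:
g = 235 (g = -3 + (-41 + 279)*1 = -3 + 238*1 = -3 + 238 = 235)
g - 1*3155 = 235 - 1*3155 = 235 - 3155 = -2920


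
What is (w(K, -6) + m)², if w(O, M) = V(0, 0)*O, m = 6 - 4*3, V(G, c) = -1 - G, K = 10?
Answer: 256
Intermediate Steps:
m = -6 (m = 6 - 12 = -6)
w(O, M) = -O (w(O, M) = (-1 - 1*0)*O = (-1 + 0)*O = -O)
(w(K, -6) + m)² = (-1*10 - 6)² = (-10 - 6)² = (-16)² = 256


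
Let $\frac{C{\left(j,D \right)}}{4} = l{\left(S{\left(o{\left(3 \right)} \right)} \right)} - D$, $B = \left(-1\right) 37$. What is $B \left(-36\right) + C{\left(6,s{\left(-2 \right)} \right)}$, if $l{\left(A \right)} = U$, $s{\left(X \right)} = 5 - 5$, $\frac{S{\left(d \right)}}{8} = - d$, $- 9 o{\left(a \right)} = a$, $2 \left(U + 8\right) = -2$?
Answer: $1296$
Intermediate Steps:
$U = -9$ ($U = -8 + \frac{1}{2} \left(-2\right) = -8 - 1 = -9$)
$o{\left(a \right)} = - \frac{a}{9}$
$S{\left(d \right)} = - 8 d$ ($S{\left(d \right)} = 8 \left(- d\right) = - 8 d$)
$s{\left(X \right)} = 0$
$l{\left(A \right)} = -9$
$B = -37$
$C{\left(j,D \right)} = -36 - 4 D$ ($C{\left(j,D \right)} = 4 \left(-9 - D\right) = -36 - 4 D$)
$B \left(-36\right) + C{\left(6,s{\left(-2 \right)} \right)} = \left(-37\right) \left(-36\right) - 36 = 1332 + \left(-36 + 0\right) = 1332 - 36 = 1296$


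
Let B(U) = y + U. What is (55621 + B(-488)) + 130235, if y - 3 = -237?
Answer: 185134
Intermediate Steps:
y = -234 (y = 3 - 237 = -234)
B(U) = -234 + U
(55621 + B(-488)) + 130235 = (55621 + (-234 - 488)) + 130235 = (55621 - 722) + 130235 = 54899 + 130235 = 185134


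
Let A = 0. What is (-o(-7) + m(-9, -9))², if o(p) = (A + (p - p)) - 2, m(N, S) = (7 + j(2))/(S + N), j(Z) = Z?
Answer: 9/4 ≈ 2.2500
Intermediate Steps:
m(N, S) = 9/(N + S) (m(N, S) = (7 + 2)/(S + N) = 9/(N + S))
o(p) = -2 (o(p) = (0 + (p - p)) - 2 = (0 + 0) - 2 = 0 - 2 = -2)
(-o(-7) + m(-9, -9))² = (-1*(-2) + 9/(-9 - 9))² = (2 + 9/(-18))² = (2 + 9*(-1/18))² = (2 - ½)² = (3/2)² = 9/4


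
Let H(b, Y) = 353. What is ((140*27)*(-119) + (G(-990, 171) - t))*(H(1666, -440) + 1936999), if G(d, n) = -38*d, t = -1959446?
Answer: 2997560132592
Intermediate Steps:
((140*27)*(-119) + (G(-990, 171) - t))*(H(1666, -440) + 1936999) = ((140*27)*(-119) + (-38*(-990) - 1*(-1959446)))*(353 + 1936999) = (3780*(-119) + (37620 + 1959446))*1937352 = (-449820 + 1997066)*1937352 = 1547246*1937352 = 2997560132592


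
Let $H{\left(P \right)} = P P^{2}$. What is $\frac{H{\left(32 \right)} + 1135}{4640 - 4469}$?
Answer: $\frac{3767}{19} \approx 198.26$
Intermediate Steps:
$H{\left(P \right)} = P^{3}$
$\frac{H{\left(32 \right)} + 1135}{4640 - 4469} = \frac{32^{3} + 1135}{4640 - 4469} = \frac{32768 + 1135}{171} = 33903 \cdot \frac{1}{171} = \frac{3767}{19}$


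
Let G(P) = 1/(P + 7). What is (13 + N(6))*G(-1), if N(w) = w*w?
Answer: 49/6 ≈ 8.1667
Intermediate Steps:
N(w) = w²
G(P) = 1/(7 + P)
(13 + N(6))*G(-1) = (13 + 6²)/(7 - 1) = (13 + 36)/6 = 49*(⅙) = 49/6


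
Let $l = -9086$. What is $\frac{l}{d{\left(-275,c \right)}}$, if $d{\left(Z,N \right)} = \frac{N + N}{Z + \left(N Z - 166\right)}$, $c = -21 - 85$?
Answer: $\frac{130424987}{106} \approx 1.2304 \cdot 10^{6}$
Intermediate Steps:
$c = -106$ ($c = -21 - 85 = -106$)
$d{\left(Z,N \right)} = \frac{2 N}{-166 + Z + N Z}$ ($d{\left(Z,N \right)} = \frac{2 N}{Z + \left(-166 + N Z\right)} = \frac{2 N}{-166 + Z + N Z}$)
$\frac{l}{d{\left(-275,c \right)}} = - \frac{9086}{2 \left(-106\right) \frac{1}{-166 - 275 - -29150}} = - \frac{9086}{2 \left(-106\right) \frac{1}{-166 - 275 + 29150}} = - \frac{9086}{2 \left(-106\right) \frac{1}{28709}} = - \frac{9086}{- \frac{212}{28709}} = \left(-9086\right) \left(- \frac{28709}{212}\right) = \frac{130424987}{106}$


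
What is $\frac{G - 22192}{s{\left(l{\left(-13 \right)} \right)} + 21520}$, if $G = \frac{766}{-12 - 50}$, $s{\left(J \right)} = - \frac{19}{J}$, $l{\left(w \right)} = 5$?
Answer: $- \frac{3441675}{3335011} \approx -1.032$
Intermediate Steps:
$G = - \frac{383}{31}$ ($G = \frac{766}{-62} = 766 \left(- \frac{1}{62}\right) = - \frac{383}{31} \approx -12.355$)
$\frac{G - 22192}{s{\left(l{\left(-13 \right)} \right)} + 21520} = \frac{- \frac{383}{31} - 22192}{- \frac{19}{5} + 21520} = - \frac{688335}{31 \left(\left(-19\right) \frac{1}{5} + 21520\right)} = - \frac{688335}{31 \left(- \frac{19}{5} + 21520\right)} = - \frac{688335}{31 \cdot \frac{107581}{5}} = \left(- \frac{688335}{31}\right) \frac{5}{107581} = - \frac{3441675}{3335011}$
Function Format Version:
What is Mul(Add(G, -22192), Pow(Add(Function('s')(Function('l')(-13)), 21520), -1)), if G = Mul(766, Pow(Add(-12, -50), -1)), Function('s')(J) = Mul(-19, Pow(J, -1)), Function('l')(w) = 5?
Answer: Rational(-3441675, 3335011) ≈ -1.0320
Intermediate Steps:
G = Rational(-383, 31) (G = Mul(766, Pow(-62, -1)) = Mul(766, Rational(-1, 62)) = Rational(-383, 31) ≈ -12.355)
Mul(Add(G, -22192), Pow(Add(Function('s')(Function('l')(-13)), 21520), -1)) = Mul(Add(Rational(-383, 31), -22192), Pow(Add(Mul(-19, Pow(5, -1)), 21520), -1)) = Mul(Rational(-688335, 31), Pow(Add(Mul(-19, Rational(1, 5)), 21520), -1)) = Mul(Rational(-688335, 31), Pow(Add(Rational(-19, 5), 21520), -1)) = Mul(Rational(-688335, 31), Pow(Rational(107581, 5), -1)) = Mul(Rational(-688335, 31), Rational(5, 107581)) = Rational(-3441675, 3335011)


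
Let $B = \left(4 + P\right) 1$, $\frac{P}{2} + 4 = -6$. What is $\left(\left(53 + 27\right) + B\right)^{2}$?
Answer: $4096$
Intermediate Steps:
$P = -20$ ($P = -8 + 2 \left(-6\right) = -8 - 12 = -20$)
$B = -16$ ($B = \left(4 - 20\right) 1 = \left(-16\right) 1 = -16$)
$\left(\left(53 + 27\right) + B\right)^{2} = \left(\left(53 + 27\right) - 16\right)^{2} = \left(80 - 16\right)^{2} = 64^{2} = 4096$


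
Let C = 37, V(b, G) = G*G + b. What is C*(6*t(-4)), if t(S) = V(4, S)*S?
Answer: -17760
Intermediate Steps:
V(b, G) = b + G**2 (V(b, G) = G**2 + b = b + G**2)
t(S) = S*(4 + S**2) (t(S) = (4 + S**2)*S = S*(4 + S**2))
C*(6*t(-4)) = 37*(6*(-4*(4 + (-4)**2))) = 37*(6*(-4*(4 + 16))) = 37*(6*(-4*20)) = 37*(6*(-80)) = 37*(-480) = -17760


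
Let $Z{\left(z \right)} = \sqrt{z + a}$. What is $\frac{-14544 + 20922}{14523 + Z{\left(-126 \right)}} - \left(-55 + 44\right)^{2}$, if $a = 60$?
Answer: $\frac{- 121 \sqrt{66} + 1750905 i}{\sqrt{66} - 14523 i} \approx -120.56 - 0.00024567 i$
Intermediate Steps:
$Z{\left(z \right)} = \sqrt{60 + z}$ ($Z{\left(z \right)} = \sqrt{z + 60} = \sqrt{60 + z}$)
$\frac{-14544 + 20922}{14523 + Z{\left(-126 \right)}} - \left(-55 + 44\right)^{2} = \frac{-14544 + 20922}{14523 + \sqrt{60 - 126}} - \left(-55 + 44\right)^{2} = \frac{6378}{14523 + \sqrt{-66}} - \left(-11\right)^{2} = \frac{6378}{14523 + i \sqrt{66}} - 121 = -121 + \frac{6378}{14523 + i \sqrt{66}}$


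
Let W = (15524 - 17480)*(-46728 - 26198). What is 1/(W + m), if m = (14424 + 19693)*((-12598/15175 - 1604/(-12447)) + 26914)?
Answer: 188883225/200375686419448748 ≈ 9.4265e-10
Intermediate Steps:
m = 173432768201668148/188883225 (m = 34117*((-12598*1/15175 - 1604*(-1/12447)) + 26914) = 34117*((-12598/15175 + 1604/12447) + 26914) = 34117*(-132466606/188883225 + 26914) = 34117*(5083470651044/188883225) = 173432768201668148/188883225 ≈ 9.1820e+8)
W = 142643256 (W = -1956*(-72926) = 142643256)
1/(W + m) = 1/(142643256 + 173432768201668148/188883225) = 1/(200375686419448748/188883225) = 188883225/200375686419448748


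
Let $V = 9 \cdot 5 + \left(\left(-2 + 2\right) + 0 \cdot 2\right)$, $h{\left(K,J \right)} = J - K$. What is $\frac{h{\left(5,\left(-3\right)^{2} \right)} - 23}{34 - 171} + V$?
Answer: $\frac{6184}{137} \approx 45.139$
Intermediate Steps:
$V = 45$ ($V = 45 + \left(0 + 0\right) = 45 + 0 = 45$)
$\frac{h{\left(5,\left(-3\right)^{2} \right)} - 23}{34 - 171} + V = \frac{\left(\left(-3\right)^{2} - 5\right) - 23}{34 - 171} + 45 = \frac{\left(9 - 5\right) - 23}{-137} + 45 = \left(4 - 23\right) \left(- \frac{1}{137}\right) + 45 = \left(-19\right) \left(- \frac{1}{137}\right) + 45 = \frac{19}{137} + 45 = \frac{6184}{137}$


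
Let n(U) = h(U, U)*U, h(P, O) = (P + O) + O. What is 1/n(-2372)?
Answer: 1/16879152 ≈ 5.9245e-8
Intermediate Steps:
h(P, O) = P + 2*O (h(P, O) = (O + P) + O = P + 2*O)
n(U) = 3*U**2 (n(U) = (U + 2*U)*U = (3*U)*U = 3*U**2)
1/n(-2372) = 1/(3*(-2372)**2) = 1/(3*5626384) = 1/16879152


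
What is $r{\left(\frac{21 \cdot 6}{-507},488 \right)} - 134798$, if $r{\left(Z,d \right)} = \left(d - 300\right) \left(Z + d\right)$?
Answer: $- \frac{7284022}{169} \approx -43101.0$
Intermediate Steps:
$r{\left(Z,d \right)} = \left(-300 + d\right) \left(Z + d\right)$
$r{\left(\frac{21 \cdot 6}{-507},488 \right)} - 134798 = \left(488^{2} - 300 \frac{21 \cdot 6}{-507} - 146400 + \frac{21 \cdot 6}{-507} \cdot 488\right) - 134798 = \left(238144 - 300 \cdot 126 \left(- \frac{1}{507}\right) - 146400 + 126 \left(- \frac{1}{507}\right) 488\right) - 134798 = \left(238144 - - \frac{12600}{169} - 146400 - \frac{20496}{169}\right) - 134798 = \left(238144 + \frac{12600}{169} - 146400 - \frac{20496}{169}\right) - 134798 = \frac{15496840}{169} - 134798 = - \frac{7284022}{169}$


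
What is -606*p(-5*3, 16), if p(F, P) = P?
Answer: -9696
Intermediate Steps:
-606*p(-5*3, 16) = -606*16 = -9696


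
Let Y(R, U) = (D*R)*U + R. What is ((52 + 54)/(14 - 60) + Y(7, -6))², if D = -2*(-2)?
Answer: 14107536/529 ≈ 26668.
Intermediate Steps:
D = 4
Y(R, U) = R + 4*R*U (Y(R, U) = (4*R)*U + R = 4*R*U + R = R + 4*R*U)
((52 + 54)/(14 - 60) + Y(7, -6))² = ((52 + 54)/(14 - 60) + 7*(1 + 4*(-6)))² = (106/(-46) + 7*(1 - 24))² = (106*(-1/46) + 7*(-23))² = (-53/23 - 161)² = (-3756/23)² = 14107536/529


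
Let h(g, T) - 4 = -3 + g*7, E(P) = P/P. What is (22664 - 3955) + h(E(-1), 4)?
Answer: 18717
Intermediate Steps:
E(P) = 1
h(g, T) = 1 + 7*g (h(g, T) = 4 + (-3 + g*7) = 4 + (-3 + 7*g) = 1 + 7*g)
(22664 - 3955) + h(E(-1), 4) = (22664 - 3955) + (1 + 7*1) = 18709 + (1 + 7) = 18709 + 8 = 18717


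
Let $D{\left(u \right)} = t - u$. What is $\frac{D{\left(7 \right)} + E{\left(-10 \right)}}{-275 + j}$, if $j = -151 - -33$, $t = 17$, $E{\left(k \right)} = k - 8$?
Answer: $\frac{8}{393} \approx 0.020356$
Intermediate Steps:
$E{\left(k \right)} = -8 + k$ ($E{\left(k \right)} = k - 8 = -8 + k$)
$j = -118$ ($j = -151 + 33 = -118$)
$D{\left(u \right)} = 17 - u$
$\frac{D{\left(7 \right)} + E{\left(-10 \right)}}{-275 + j} = \frac{\left(17 - 7\right) - 18}{-275 - 118} = \frac{\left(17 - 7\right) - 18}{-393} = \left(10 - 18\right) \left(- \frac{1}{393}\right) = \left(-8\right) \left(- \frac{1}{393}\right) = \frac{8}{393}$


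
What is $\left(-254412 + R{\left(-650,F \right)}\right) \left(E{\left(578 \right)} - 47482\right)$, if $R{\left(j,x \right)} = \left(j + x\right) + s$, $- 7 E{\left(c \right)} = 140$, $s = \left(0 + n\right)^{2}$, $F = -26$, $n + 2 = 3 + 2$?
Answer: $12116762658$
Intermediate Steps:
$n = 3$ ($n = -2 + \left(3 + 2\right) = -2 + 5 = 3$)
$s = 9$ ($s = \left(0 + 3\right)^{2} = 3^{2} = 9$)
$E{\left(c \right)} = -20$ ($E{\left(c \right)} = \left(- \frac{1}{7}\right) 140 = -20$)
$R{\left(j,x \right)} = 9 + j + x$ ($R{\left(j,x \right)} = \left(j + x\right) + 9 = 9 + j + x$)
$\left(-254412 + R{\left(-650,F \right)}\right) \left(E{\left(578 \right)} - 47482\right) = \left(-254412 - 667\right) \left(-20 - 47482\right) = \left(-254412 - 667\right) \left(-47502\right) = \left(-255079\right) \left(-47502\right) = 12116762658$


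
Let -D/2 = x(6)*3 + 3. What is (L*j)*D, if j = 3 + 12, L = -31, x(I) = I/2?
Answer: 11160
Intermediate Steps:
x(I) = I/2 (x(I) = I*(½) = I/2)
j = 15
D = -24 (D = -2*(((½)*6)*3 + 3) = -2*(3*3 + 3) = -2*(9 + 3) = -2*12 = -24)
(L*j)*D = -31*15*(-24) = -465*(-24) = 11160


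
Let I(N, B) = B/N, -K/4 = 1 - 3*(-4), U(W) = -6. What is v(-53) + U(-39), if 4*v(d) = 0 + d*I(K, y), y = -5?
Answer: -1513/208 ≈ -7.2740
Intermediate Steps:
K = -52 (K = -4*(1 - 3*(-4)) = -4*(1 + 12) = -4*13 = -52)
v(d) = 5*d/208 (v(d) = (0 + d*(-5/(-52)))/4 = (0 + d*(-5*(-1/52)))/4 = (0 + d*(5/52))/4 = (0 + 5*d/52)/4 = (5*d/52)/4 = 5*d/208)
v(-53) + U(-39) = (5/208)*(-53) - 6 = -265/208 - 6 = -1513/208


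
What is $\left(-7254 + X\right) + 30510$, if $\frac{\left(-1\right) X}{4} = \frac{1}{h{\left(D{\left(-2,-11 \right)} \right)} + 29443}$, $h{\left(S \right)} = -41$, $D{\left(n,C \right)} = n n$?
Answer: $\frac{341886454}{14701} \approx 23256.0$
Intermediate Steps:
$D{\left(n,C \right)} = n^{2}$
$X = - \frac{2}{14701}$ ($X = - \frac{4}{-41 + 29443} = - \frac{4}{29402} = \left(-4\right) \frac{1}{29402} = - \frac{2}{14701} \approx -0.00013605$)
$\left(-7254 + X\right) + 30510 = \left(-7254 - \frac{2}{14701}\right) + 30510 = - \frac{106641056}{14701} + 30510 = \frac{341886454}{14701}$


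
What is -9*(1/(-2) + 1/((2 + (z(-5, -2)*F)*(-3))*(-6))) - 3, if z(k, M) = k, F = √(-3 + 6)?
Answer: 2007/1342 + 45*√3/1342 ≈ 1.5536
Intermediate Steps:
F = √3 ≈ 1.7320
-9*(1/(-2) + 1/((2 + (z(-5, -2)*F)*(-3))*(-6))) - 3 = -9*(1/(-2) + 1/((2 - 5*√3*(-3))*(-6))) - 3 = -9*(1*(-½) - ⅙/(2 + 15*√3)) - 3 = -9*(-½ - 1/(6*(2 + 15*√3))) - 3 = (9/2 + 3/(2*(2 + 15*√3))) - 3 = 3/2 + 3/(2*(2 + 15*√3))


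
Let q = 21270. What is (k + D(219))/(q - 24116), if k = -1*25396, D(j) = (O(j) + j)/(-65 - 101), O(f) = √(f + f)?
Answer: 4215955/472436 + √438/472436 ≈ 8.9239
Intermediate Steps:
O(f) = √2*√f (O(f) = √(2*f) = √2*√f)
D(j) = -j/166 - √2*√j/166 (D(j) = (√2*√j + j)/(-65 - 101) = (j + √2*√j)/(-166) = (j + √2*√j)*(-1/166) = -j/166 - √2*√j/166)
k = -25396
(k + D(219))/(q - 24116) = (-25396 + (-1/166*219 - √2*√219/166))/(21270 - 24116) = (-25396 + (-219/166 - √438/166))/(-2846) = (-4215955/166 - √438/166)*(-1/2846) = 4215955/472436 + √438/472436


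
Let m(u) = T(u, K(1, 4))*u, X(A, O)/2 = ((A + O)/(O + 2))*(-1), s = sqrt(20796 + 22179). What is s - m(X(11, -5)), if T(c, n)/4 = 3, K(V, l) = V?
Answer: -48 + 15*sqrt(191) ≈ 159.30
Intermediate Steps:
T(c, n) = 12 (T(c, n) = 4*3 = 12)
s = 15*sqrt(191) (s = sqrt(42975) = 15*sqrt(191) ≈ 207.30)
X(A, O) = -2*(A + O)/(2 + O) (X(A, O) = 2*(((A + O)/(O + 2))*(-1)) = 2*(((A + O)/(2 + O))*(-1)) = 2*(-(A + O)/(2 + O)) = -2*(A + O)/(2 + O))
m(u) = 12*u
s - m(X(11, -5)) = 15*sqrt(191) - 12*2*(-1*11 - 1*(-5))/(2 - 5) = 15*sqrt(191) - 12*2*(-11 + 5)/(-3) = 15*sqrt(191) - 12*2*(-1/3)*(-6) = 15*sqrt(191) - 12*4 = 15*sqrt(191) - 1*48 = 15*sqrt(191) - 48 = -48 + 15*sqrt(191)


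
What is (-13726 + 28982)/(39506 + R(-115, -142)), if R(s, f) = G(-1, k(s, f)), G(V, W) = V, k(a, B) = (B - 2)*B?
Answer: 15256/39505 ≈ 0.38618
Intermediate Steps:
k(a, B) = B*(-2 + B) (k(a, B) = (-2 + B)*B = B*(-2 + B))
R(s, f) = -1
(-13726 + 28982)/(39506 + R(-115, -142)) = (-13726 + 28982)/(39506 - 1) = 15256/39505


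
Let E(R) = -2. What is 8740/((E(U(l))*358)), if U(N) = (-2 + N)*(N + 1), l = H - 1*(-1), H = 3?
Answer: -2185/179 ≈ -12.207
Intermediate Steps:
l = 4 (l = 3 - 1*(-1) = 3 + 1 = 4)
U(N) = (1 + N)*(-2 + N) (U(N) = (-2 + N)*(1 + N) = (1 + N)*(-2 + N))
8740/((E(U(l))*358)) = 8740/((-2*358)) = 8740/(-716) = 8740*(-1/716) = -2185/179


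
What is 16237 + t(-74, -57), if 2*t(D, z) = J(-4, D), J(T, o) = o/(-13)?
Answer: 211118/13 ≈ 16240.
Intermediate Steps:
J(T, o) = -o/13 (J(T, o) = o*(-1/13) = -o/13)
t(D, z) = -D/26 (t(D, z) = (-D/13)/2 = -D/26)
16237 + t(-74, -57) = 16237 - 1/26*(-74) = 16237 + 37/13 = 211118/13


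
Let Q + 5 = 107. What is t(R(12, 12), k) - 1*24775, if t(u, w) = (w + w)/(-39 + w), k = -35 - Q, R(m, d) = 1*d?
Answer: -2180063/88 ≈ -24773.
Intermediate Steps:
Q = 102 (Q = -5 + 107 = 102)
R(m, d) = d
k = -137 (k = -35 - 1*102 = -35 - 102 = -137)
t(u, w) = 2*w/(-39 + w) (t(u, w) = (2*w)/(-39 + w) = 2*w/(-39 + w))
t(R(12, 12), k) - 1*24775 = 2*(-137)/(-39 - 137) - 1*24775 = 2*(-137)/(-176) - 24775 = 2*(-137)*(-1/176) - 24775 = 137/88 - 24775 = -2180063/88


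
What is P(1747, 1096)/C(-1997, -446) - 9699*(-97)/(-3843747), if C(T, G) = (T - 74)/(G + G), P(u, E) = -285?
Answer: -17177294129/139656141 ≈ -123.00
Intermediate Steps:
C(T, G) = (-74 + T)/(2*G) (C(T, G) = (-74 + T)/((2*G)) = (-74 + T)*(1/(2*G)) = (-74 + T)/(2*G))
P(1747, 1096)/C(-1997, -446) - 9699*(-97)/(-3843747) = -285*(-892/(-74 - 1997)) - 9699*(-97)/(-3843747) = -285/((1/2)*(-1/446)*(-2071)) + 940803*(-1/3843747) = -285/2071/892 - 313601/1281249 = -285*892/2071 - 313601/1281249 = -13380/109 - 313601/1281249 = -17177294129/139656141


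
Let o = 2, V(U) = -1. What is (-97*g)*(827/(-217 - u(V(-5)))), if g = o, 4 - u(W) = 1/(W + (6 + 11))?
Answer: 2567008/3535 ≈ 726.17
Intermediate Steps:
u(W) = 4 - 1/(17 + W) (u(W) = 4 - 1/(W + (6 + 11)) = 4 - 1/(W + 17) = 4 - 1/(17 + W))
g = 2
(-97*g)*(827/(-217 - u(V(-5)))) = (-97*2)*(827/(-217 - (67 + 4*(-1))/(17 - 1))) = -160438/(-217 - (67 - 4)/16) = -160438/(-217 - 63/16) = -160438/(-3535/16) = -160438*(-16)/3535 = -194*(-13232/3535) = 2567008/3535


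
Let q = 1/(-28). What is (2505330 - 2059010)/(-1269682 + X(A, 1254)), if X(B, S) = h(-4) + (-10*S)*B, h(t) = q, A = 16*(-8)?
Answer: 12496960/9392263 ≈ 1.3306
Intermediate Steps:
A = -128
q = -1/28 ≈ -0.035714
h(t) = -1/28
X(B, S) = -1/28 - 10*B*S (X(B, S) = -1/28 + (-10*S)*B = -1/28 - 10*B*S)
(2505330 - 2059010)/(-1269682 + X(A, 1254)) = (2505330 - 2059010)/(-1269682 + (-1/28 - 10*(-128)*1254)) = 446320/(-1269682 + (-1/28 + 1605120)) = 446320/(-1269682 + 44943359/28) = 446320/(9392263/28) = 446320*(28/9392263) = 12496960/9392263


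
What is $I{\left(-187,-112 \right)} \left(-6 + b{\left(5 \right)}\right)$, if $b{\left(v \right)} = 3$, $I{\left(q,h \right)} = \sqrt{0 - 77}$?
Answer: $- 3 i \sqrt{77} \approx - 26.325 i$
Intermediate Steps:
$I{\left(q,h \right)} = i \sqrt{77}$ ($I{\left(q,h \right)} = \sqrt{-77} = i \sqrt{77}$)
$I{\left(-187,-112 \right)} \left(-6 + b{\left(5 \right)}\right) = i \sqrt{77} \left(-6 + 3\right) = i \sqrt{77} \left(-3\right) = - 3 i \sqrt{77}$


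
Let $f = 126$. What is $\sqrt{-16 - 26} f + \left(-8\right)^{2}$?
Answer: $64 + 126 i \sqrt{42} \approx 64.0 + 816.57 i$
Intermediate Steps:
$\sqrt{-16 - 26} f + \left(-8\right)^{2} = \sqrt{-16 - 26} \cdot 126 + \left(-8\right)^{2} = \sqrt{-42} \cdot 126 + 64 = i \sqrt{42} \cdot 126 + 64 = 126 i \sqrt{42} + 64 = 64 + 126 i \sqrt{42}$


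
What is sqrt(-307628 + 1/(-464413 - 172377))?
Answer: I*sqrt(124743616703911590)/636790 ≈ 554.64*I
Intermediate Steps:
sqrt(-307628 + 1/(-464413 - 172377)) = sqrt(-307628 + 1/(-636790)) = sqrt(-307628 - 1/636790) = sqrt(-195894434121/636790) = I*sqrt(124743616703911590)/636790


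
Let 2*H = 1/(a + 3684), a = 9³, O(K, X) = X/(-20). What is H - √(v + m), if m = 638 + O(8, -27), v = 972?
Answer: 1/8826 - √161135/10 ≈ -40.141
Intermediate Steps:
O(K, X) = -X/20 (O(K, X) = X*(-1/20) = -X/20)
a = 729
m = 12787/20 (m = 638 - 1/20*(-27) = 638 + 27/20 = 12787/20 ≈ 639.35)
H = 1/8826 (H = 1/(2*(729 + 3684)) = (½)/4413 = (½)*(1/4413) = 1/8826 ≈ 0.00011330)
H - √(v + m) = 1/8826 - √(972 + 12787/20) = 1/8826 - √(32227/20) = 1/8826 - √161135/10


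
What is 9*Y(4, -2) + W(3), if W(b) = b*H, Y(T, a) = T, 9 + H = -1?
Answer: 6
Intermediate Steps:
H = -10 (H = -9 - 1 = -10)
W(b) = -10*b (W(b) = b*(-10) = -10*b)
9*Y(4, -2) + W(3) = 9*4 - 10*3 = 36 - 30 = 6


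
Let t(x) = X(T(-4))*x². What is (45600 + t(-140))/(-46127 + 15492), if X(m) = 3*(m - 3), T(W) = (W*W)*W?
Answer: 70800/557 ≈ 127.11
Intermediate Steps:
T(W) = W³ (T(W) = W²*W = W³)
X(m) = -9 + 3*m (X(m) = 3*(-3 + m) = -9 + 3*m)
t(x) = -201*x² (t(x) = (-9 + 3*(-4)³)*x² = (-9 + 3*(-64))*x² = (-9 - 192)*x² = -201*x²)
(45600 + t(-140))/(-46127 + 15492) = (45600 - 201*(-140)²)/(-46127 + 15492) = (45600 - 201*19600)/(-30635) = (45600 - 3939600)*(-1/30635) = -3894000*(-1/30635) = 70800/557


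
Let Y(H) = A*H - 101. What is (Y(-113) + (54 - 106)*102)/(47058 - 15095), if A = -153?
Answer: 11884/31963 ≈ 0.37180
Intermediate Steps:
Y(H) = -101 - 153*H (Y(H) = -153*H - 101 = -101 - 153*H)
(Y(-113) + (54 - 106)*102)/(47058 - 15095) = ((-101 - 153*(-113)) + (54 - 106)*102)/(47058 - 15095) = ((-101 + 17289) - 52*102)/31963 = (17188 - 5304)*(1/31963) = 11884*(1/31963) = 11884/31963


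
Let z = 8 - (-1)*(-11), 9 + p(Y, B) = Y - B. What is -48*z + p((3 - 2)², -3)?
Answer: 139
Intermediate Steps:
p(Y, B) = -9 + Y - B (p(Y, B) = -9 + (Y - B) = -9 + Y - B)
z = -3 (z = 8 - 1*11 = 8 - 11 = -3)
-48*z + p((3 - 2)², -3) = -48*(-3) + (-9 + (3 - 2)² - 1*(-3)) = 144 + (-9 + 1² + 3) = 144 + (-9 + 1 + 3) = 144 - 5 = 139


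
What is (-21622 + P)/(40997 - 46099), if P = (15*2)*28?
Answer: 10391/2551 ≈ 4.0733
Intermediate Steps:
P = 840 (P = 30*28 = 840)
(-21622 + P)/(40997 - 46099) = (-21622 + 840)/(40997 - 46099) = -20782/(-5102) = -20782*(-1/5102) = 10391/2551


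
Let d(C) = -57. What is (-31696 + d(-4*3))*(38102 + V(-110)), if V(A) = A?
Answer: -1206359976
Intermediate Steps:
(-31696 + d(-4*3))*(38102 + V(-110)) = (-31696 - 57)*(38102 - 110) = -31753*37992 = -1206359976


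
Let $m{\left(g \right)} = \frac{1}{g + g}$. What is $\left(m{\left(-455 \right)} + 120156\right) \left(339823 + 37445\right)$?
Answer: $\frac{20625611094006}{455} \approx 4.5331 \cdot 10^{10}$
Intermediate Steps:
$m{\left(g \right)} = \frac{1}{2 g}$
$\left(m{\left(-455 \right)} + 120156\right) \left(339823 + 37445\right) = \left(\frac{1}{2 \left(-455\right)} + 120156\right) \left(339823 + 37445\right) = \left(\frac{1}{2} \left(- \frac{1}{455}\right) + 120156\right) 377268 = \left(- \frac{1}{910} + 120156\right) 377268 = \frac{109341959}{910} \cdot 377268 = \frac{20625611094006}{455}$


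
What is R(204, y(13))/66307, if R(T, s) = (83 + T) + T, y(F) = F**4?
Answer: 491/66307 ≈ 0.0074050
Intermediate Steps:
R(T, s) = 83 + 2*T
R(204, y(13))/66307 = (83 + 2*204)/66307 = (83 + 408)*(1/66307) = 491*(1/66307) = 491/66307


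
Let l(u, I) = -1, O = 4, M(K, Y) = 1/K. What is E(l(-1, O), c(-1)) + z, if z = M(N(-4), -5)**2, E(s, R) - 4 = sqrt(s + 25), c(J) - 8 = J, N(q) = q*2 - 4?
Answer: 577/144 + 2*sqrt(6) ≈ 8.9059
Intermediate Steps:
N(q) = -4 + 2*q (N(q) = 2*q - 4 = -4 + 2*q)
c(J) = 8 + J
E(s, R) = 4 + sqrt(25 + s) (E(s, R) = 4 + sqrt(s + 25) = 4 + sqrt(25 + s))
z = 1/144 (z = (1/(-4 + 2*(-4)))**2 = (1/(-4 - 8))**2 = (1/(-12))**2 = (-1/12)**2 = 1/144 ≈ 0.0069444)
E(l(-1, O), c(-1)) + z = (4 + sqrt(25 - 1)) + 1/144 = (4 + sqrt(24)) + 1/144 = (4 + 2*sqrt(6)) + 1/144 = 577/144 + 2*sqrt(6)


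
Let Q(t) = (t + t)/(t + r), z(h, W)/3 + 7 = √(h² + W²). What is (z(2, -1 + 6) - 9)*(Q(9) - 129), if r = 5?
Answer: 26820/7 - 2682*√29/7 ≈ 1768.1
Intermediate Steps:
z(h, W) = -21 + 3*√(W² + h²) (z(h, W) = -21 + 3*√(h² + W²) = -21 + 3*√(W² + h²))
Q(t) = 2*t/(5 + t) (Q(t) = (t + t)/(t + 5) = (2*t)/(5 + t) = 2*t/(5 + t))
(z(2, -1 + 6) - 9)*(Q(9) - 129) = ((-21 + 3*√((-1 + 6)² + 2²)) - 9)*(2*9/(5 + 9) - 129) = ((-21 + 3*√(5² + 4)) - 9)*(2*9/14 - 129) = ((-21 + 3*√(25 + 4)) - 9)*(2*9*(1/14) - 129) = ((-21 + 3*√29) - 9)*(9/7 - 129) = (-30 + 3*√29)*(-894/7) = 26820/7 - 2682*√29/7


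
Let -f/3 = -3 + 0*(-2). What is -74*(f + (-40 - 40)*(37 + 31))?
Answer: 401894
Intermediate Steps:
f = 9 (f = -3*(-3 + 0*(-2)) = -3*(-3 + 0) = -3*(-3) = 9)
-74*(f + (-40 - 40)*(37 + 31)) = -74*(9 + (-40 - 40)*(37 + 31)) = -74*(9 - 80*68) = -74*(9 - 5440) = -74*(-5431) = 401894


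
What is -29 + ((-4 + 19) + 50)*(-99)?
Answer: -6464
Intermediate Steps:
-29 + ((-4 + 19) + 50)*(-99) = -29 + (15 + 50)*(-99) = -29 + 65*(-99) = -29 - 6435 = -6464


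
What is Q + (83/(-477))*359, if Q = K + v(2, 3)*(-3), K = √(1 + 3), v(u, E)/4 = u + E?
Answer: -57463/477 ≈ -120.47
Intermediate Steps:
v(u, E) = 4*E + 4*u (v(u, E) = 4*(u + E) = 4*(E + u) = 4*E + 4*u)
K = 2 (K = √4 = 2)
Q = -58 (Q = 2 + (4*3 + 4*2)*(-3) = 2 + (12 + 8)*(-3) = 2 + 20*(-3) = 2 - 60 = -58)
Q + (83/(-477))*359 = -58 + (83/(-477))*359 = -58 + (83*(-1/477))*359 = -58 - 83/477*359 = -58 - 29797/477 = -57463/477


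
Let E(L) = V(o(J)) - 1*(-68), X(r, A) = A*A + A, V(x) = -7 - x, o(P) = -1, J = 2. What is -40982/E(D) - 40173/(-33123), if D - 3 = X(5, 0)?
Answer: -7284710/11041 ≈ -659.79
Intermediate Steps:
X(r, A) = A + A² (X(r, A) = A² + A = A + A²)
D = 3 (D = 3 + 0*(1 + 0) = 3 + 0*1 = 3 + 0 = 3)
E(L) = 62 (E(L) = (-7 - 1*(-1)) - 1*(-68) = (-7 + 1) + 68 = -6 + 68 = 62)
-40982/E(D) - 40173/(-33123) = -40982/62 - 40173/(-33123) = -40982*1/62 - 40173*(-1/33123) = -661 + 13391/11041 = -7284710/11041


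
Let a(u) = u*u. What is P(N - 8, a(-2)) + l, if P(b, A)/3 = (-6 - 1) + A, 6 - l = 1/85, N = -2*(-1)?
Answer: -256/85 ≈ -3.0118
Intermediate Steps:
N = 2
l = 509/85 (l = 6 - 1/85 = 509/85 ≈ 5.9882)
a(u) = u**2
P(b, A) = -21 + 3*A (P(b, A) = 3*((-6 - 1) + A) = 3*(-7 + A) = -21 + 3*A)
P(N - 8, a(-2)) + l = (-21 + 3*(-2)**2) + 509/85 = (-21 + 3*4) + 509/85 = (-21 + 12) + 509/85 = -9 + 509/85 = -256/85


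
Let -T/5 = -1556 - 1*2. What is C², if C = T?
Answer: 60684100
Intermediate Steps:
T = 7790 (T = -5*(-1556 - 1*2) = -5*(-1556 - 2) = -5*(-1558) = 7790)
C = 7790
C² = 7790² = 60684100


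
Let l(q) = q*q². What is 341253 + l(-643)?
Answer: -265506454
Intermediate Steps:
l(q) = q³
341253 + l(-643) = 341253 + (-643)³ = 341253 - 265847707 = -265506454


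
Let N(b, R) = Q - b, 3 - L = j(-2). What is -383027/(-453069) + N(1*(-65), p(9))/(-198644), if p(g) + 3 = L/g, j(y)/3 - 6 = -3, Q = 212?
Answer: 75960515275/89999438436 ≈ 0.84401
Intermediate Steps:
j(y) = 9 (j(y) = 18 + 3*(-3) = 18 - 9 = 9)
L = -6 (L = 3 - 1*9 = 3 - 9 = -6)
p(g) = -3 - 6/g
N(b, R) = 212 - b
-383027/(-453069) + N(1*(-65), p(9))/(-198644) = -383027/(-453069) + (212 - (-65))/(-198644) = -383027*(-1/453069) + (212 - 1*(-65))*(-1/198644) = 383027/453069 + (212 + 65)*(-1/198644) = 383027/453069 + 277*(-1/198644) = 383027/453069 - 277/198644 = 75960515275/89999438436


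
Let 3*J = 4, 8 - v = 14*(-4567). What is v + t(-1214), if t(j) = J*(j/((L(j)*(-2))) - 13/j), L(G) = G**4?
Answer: 57205731695611/894594172 ≈ 63946.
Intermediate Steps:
v = 63946 (v = 8 - 14*(-4567) = 8 - 1*(-63938) = 8 + 63938 = 63946)
J = 4/3 (J = (1/3)*4 = 4/3 ≈ 1.3333)
t(j) = -52/(3*j) - 2/(3*j**3) (t(j) = 4*(j/((j**4*(-2))) - 13/j)/3 = 4*(j/((-2*j**4)) - 13/j)/3 = 4*(j*(-1/(2*j**4)) - 13/j)/3 = 4*(-1/(2*j**3) - 13/j)/3 = 4*(-13/j - 1/(2*j**3))/3 = -52/(3*j) - 2/(3*j**3))
v + t(-1214) = 63946 + (2/3)*(-1 - 26*(-1214)**2)/(-1214)**3 = 63946 + (2/3)*(-1/1789188344)*(-1 - 26*1473796) = 63946 + (2/3)*(-1/1789188344)*(-1 - 38318696) = 63946 + (2/3)*(-1/1789188344)*(-38318697) = 63946 + 12772899/894594172 = 57205731695611/894594172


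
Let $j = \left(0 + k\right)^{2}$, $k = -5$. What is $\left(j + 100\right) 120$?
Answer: $15000$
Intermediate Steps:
$j = 25$ ($j = \left(0 - 5\right)^{2} = \left(-5\right)^{2} = 25$)
$\left(j + 100\right) 120 = \left(25 + 100\right) 120 = 125 \cdot 120 = 15000$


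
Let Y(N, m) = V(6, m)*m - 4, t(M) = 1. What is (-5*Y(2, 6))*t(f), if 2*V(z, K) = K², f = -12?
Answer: -520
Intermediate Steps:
V(z, K) = K²/2
Y(N, m) = -4 + m³/2 (Y(N, m) = (m²/2)*m - 4 = m³/2 - 4 = -4 + m³/2)
(-5*Y(2, 6))*t(f) = -5*(-4 + (½)*6³)*1 = -5*(-4 + (½)*216)*1 = -5*(-4 + 108)*1 = -5*104*1 = -520*1 = -520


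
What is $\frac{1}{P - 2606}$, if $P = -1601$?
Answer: $- \frac{1}{4207} \approx -0.0002377$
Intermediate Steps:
$\frac{1}{P - 2606} = \frac{1}{-1601 - 2606} = \frac{1}{-4207} = - \frac{1}{4207}$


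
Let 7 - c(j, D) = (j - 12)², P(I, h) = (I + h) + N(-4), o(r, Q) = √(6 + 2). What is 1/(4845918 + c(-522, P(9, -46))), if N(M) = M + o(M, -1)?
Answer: 1/4560769 ≈ 2.1926e-7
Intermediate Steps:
o(r, Q) = 2*√2 (o(r, Q) = √8 = 2*√2)
N(M) = M + 2*√2
P(I, h) = -4 + I + h + 2*√2 (P(I, h) = (I + h) + (-4 + 2*√2) = -4 + I + h + 2*√2)
c(j, D) = 7 - (-12 + j)² (c(j, D) = 7 - (j - 12)² = 7 - (-12 + j)²)
1/(4845918 + c(-522, P(9, -46))) = 1/(4845918 + (7 - (-12 - 522)²)) = 1/(4845918 + (7 - 1*(-534)²)) = 1/(4845918 + (7 - 1*285156)) = 1/(4845918 + (7 - 285156)) = 1/(4845918 - 285149) = 1/4560769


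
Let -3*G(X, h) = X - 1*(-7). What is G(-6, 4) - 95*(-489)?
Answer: 139364/3 ≈ 46455.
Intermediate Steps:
G(X, h) = -7/3 - X/3 (G(X, h) = -(X - 1*(-7))/3 = -(X + 7)/3 = -(7 + X)/3 = -7/3 - X/3)
G(-6, 4) - 95*(-489) = (-7/3 - ⅓*(-6)) - 95*(-489) = (-7/3 + 2) + 46455 = -⅓ + 46455 = 139364/3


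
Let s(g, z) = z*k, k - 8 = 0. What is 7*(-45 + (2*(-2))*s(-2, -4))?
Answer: 581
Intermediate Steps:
k = 8 (k = 8 + 0 = 8)
s(g, z) = 8*z (s(g, z) = z*8 = 8*z)
7*(-45 + (2*(-2))*s(-2, -4)) = 7*(-45 + (2*(-2))*(8*(-4))) = 7*(-45 - 4*(-32)) = 7*(-45 + 128) = 7*83 = 581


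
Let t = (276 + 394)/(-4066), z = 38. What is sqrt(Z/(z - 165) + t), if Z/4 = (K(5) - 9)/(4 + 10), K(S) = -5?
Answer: I*sqrt(8885126883)/258191 ≈ 0.36508*I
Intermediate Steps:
t = -335/2033 (t = 670*(-1/4066) = -335/2033 ≈ -0.16478)
Z = -4 (Z = 4*((-5 - 9)/(4 + 10)) = 4*(-14/14) = 4*(-14*1/14) = 4*(-1) = -4)
sqrt(Z/(z - 165) + t) = sqrt(-4/(38 - 165) - 335/2033) = sqrt(-4/(-127) - 335/2033) = sqrt(-1/127*(-4) - 335/2033) = sqrt(4/127 - 335/2033) = sqrt(-34413/258191) = I*sqrt(8885126883)/258191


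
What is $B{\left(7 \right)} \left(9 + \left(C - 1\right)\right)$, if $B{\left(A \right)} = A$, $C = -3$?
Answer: $35$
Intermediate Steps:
$B{\left(7 \right)} \left(9 + \left(C - 1\right)\right) = 7 \left(9 - 4\right) = 7 \cdot 5 = 35$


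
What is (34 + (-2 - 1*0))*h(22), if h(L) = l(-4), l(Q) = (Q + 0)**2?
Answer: 512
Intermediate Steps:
l(Q) = Q**2
h(L) = 16 (h(L) = (-4)**2 = 16)
(34 + (-2 - 1*0))*h(22) = (34 + (-2 - 1*0))*16 = (34 + (-2 + 0))*16 = (34 - 2)*16 = 32*16 = 512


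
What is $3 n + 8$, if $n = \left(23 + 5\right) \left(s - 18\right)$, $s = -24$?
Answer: $-3520$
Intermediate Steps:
$n = -1176$ ($n = \left(23 + 5\right) \left(-24 - 18\right) = 28 \left(-42\right) = -1176$)
$3 n + 8 = 3 \left(-1176\right) + 8 = -3528 + 8 = -3520$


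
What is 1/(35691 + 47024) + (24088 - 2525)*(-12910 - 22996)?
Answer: -64041350766769/82715 ≈ -7.7424e+8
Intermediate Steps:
1/(35691 + 47024) + (24088 - 2525)*(-12910 - 22996) = 1/82715 + 21563*(-35906) = 1/82715 - 774241078 = -64041350766769/82715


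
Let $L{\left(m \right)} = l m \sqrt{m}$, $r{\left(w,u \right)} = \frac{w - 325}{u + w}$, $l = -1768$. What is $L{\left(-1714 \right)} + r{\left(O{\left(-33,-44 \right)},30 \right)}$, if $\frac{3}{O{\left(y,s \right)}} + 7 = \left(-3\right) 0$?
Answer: $- \frac{2278}{207} + 3030352 i \sqrt{1714} \approx -11.005 + 1.2546 \cdot 10^{8} i$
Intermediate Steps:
$O{\left(y,s \right)} = - \frac{3}{7}$ ($O{\left(y,s \right)} = \frac{3}{-7 - 0} = \frac{3}{-7 + 0} = \frac{3}{-7} = 3 \left(- \frac{1}{7}\right) = - \frac{3}{7}$)
$r{\left(w,u \right)} = \frac{-325 + w}{u + w}$
$L{\left(m \right)} = - 1768 m^{\frac{3}{2}}$ ($L{\left(m \right)} = - 1768 m \sqrt{m} = - 1768 m^{\frac{3}{2}}$)
$L{\left(-1714 \right)} + r{\left(O{\left(-33,-44 \right)},30 \right)} = - 1768 \left(-1714\right)^{\frac{3}{2}} + \frac{-325 - \frac{3}{7}}{30 - \frac{3}{7}} = - 1768 \left(- 1714 i \sqrt{1714}\right) + \frac{1}{\frac{207}{7}} \left(- \frac{2278}{7}\right) = 3030352 i \sqrt{1714} + \frac{7}{207} \left(- \frac{2278}{7}\right) = 3030352 i \sqrt{1714} - \frac{2278}{207} = - \frac{2278}{207} + 3030352 i \sqrt{1714}$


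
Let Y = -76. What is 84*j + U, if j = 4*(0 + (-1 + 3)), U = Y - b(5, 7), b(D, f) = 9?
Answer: 587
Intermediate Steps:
U = -85 (U = -76 - 1*9 = -76 - 9 = -85)
j = 8 (j = 4*(0 + 2) = 4*2 = 8)
84*j + U = 84*8 - 85 = 672 - 85 = 587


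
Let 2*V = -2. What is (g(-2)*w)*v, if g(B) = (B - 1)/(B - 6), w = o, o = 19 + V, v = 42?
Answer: 567/2 ≈ 283.50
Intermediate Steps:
V = -1 (V = (½)*(-2) = -1)
o = 18 (o = 19 - 1 = 18)
w = 18
g(B) = (-1 + B)/(-6 + B)
(g(-2)*w)*v = (((-1 - 2)/(-6 - 2))*18)*42 = ((-3/(-8))*18)*42 = (-⅛*(-3)*18)*42 = ((3/8)*18)*42 = (27/4)*42 = 567/2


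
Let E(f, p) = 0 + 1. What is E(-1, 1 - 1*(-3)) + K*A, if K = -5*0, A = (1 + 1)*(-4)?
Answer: 1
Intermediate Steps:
E(f, p) = 1
A = -8 (A = 2*(-4) = -8)
K = 0
E(-1, 1 - 1*(-3)) + K*A = 1 + 0*(-8) = 1 + 0 = 1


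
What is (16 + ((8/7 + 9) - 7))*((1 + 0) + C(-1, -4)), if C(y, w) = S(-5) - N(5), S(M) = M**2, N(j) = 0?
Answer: 3484/7 ≈ 497.71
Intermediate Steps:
C(y, w) = 25 (C(y, w) = (-5)**2 - 1*0 = 25 + 0 = 25)
(16 + ((8/7 + 9) - 7))*((1 + 0) + C(-1, -4)) = (16 + ((8/7 + 9) - 7))*((1 + 0) + 25) = (16 + ((8*(1/7) + 9) - 7))*(1 + 25) = (16 + ((8/7 + 9) - 7))*26 = (16 + (71/7 - 7))*26 = (16 + 22/7)*26 = (134/7)*26 = 3484/7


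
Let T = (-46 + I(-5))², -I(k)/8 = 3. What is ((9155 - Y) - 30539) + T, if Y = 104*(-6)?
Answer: -15860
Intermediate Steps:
I(k) = -24 (I(k) = -8*3 = -24)
Y = -624
T = 4900 (T = (-46 - 24)² = (-70)² = 4900)
((9155 - Y) - 30539) + T = ((9155 - 1*(-624)) - 30539) + 4900 = ((9155 + 624) - 30539) + 4900 = (9779 - 30539) + 4900 = -20760 + 4900 = -15860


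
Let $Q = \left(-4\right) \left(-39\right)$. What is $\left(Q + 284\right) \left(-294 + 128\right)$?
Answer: $-73040$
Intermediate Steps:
$Q = 156$
$\left(Q + 284\right) \left(-294 + 128\right) = \left(156 + 284\right) \left(-294 + 128\right) = 440 \left(-166\right) = -73040$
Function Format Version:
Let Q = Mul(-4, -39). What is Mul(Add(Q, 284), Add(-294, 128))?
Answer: -73040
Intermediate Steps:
Q = 156
Mul(Add(Q, 284), Add(-294, 128)) = Mul(Add(156, 284), Add(-294, 128)) = Mul(440, -166) = -73040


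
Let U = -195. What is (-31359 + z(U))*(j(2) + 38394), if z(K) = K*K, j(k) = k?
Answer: 255947736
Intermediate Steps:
z(K) = K²
(-31359 + z(U))*(j(2) + 38394) = (-31359 + (-195)²)*(2 + 38394) = (-31359 + 38025)*38396 = 6666*38396 = 255947736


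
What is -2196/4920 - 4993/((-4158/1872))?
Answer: 212859247/94710 ≈ 2247.5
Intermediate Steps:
-2196/4920 - 4993/((-4158/1872)) = -2196*1/4920 - 4993/((-4158*1/1872)) = -183/410 - 4993/(-231/104) = -183/410 - 4993*(-104/231) = -183/410 + 519272/231 = 212859247/94710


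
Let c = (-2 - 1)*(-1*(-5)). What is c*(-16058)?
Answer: 240870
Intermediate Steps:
c = -15 (c = -3*5 = -15)
c*(-16058) = -15*(-16058) = 240870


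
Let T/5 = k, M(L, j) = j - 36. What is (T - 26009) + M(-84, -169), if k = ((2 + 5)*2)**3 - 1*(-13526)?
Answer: 55136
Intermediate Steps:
k = 16270 (k = (7*2)**3 + 13526 = 14**3 + 13526 = 2744 + 13526 = 16270)
M(L, j) = -36 + j
T = 81350 (T = 5*16270 = 81350)
(T - 26009) + M(-84, -169) = (81350 - 26009) + (-36 - 169) = 55341 - 205 = 55136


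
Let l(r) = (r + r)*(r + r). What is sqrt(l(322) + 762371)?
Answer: sqrt(1177107) ≈ 1084.9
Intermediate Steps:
l(r) = 4*r**2 (l(r) = (2*r)*(2*r) = 4*r**2)
sqrt(l(322) + 762371) = sqrt(4*322**2 + 762371) = sqrt(4*103684 + 762371) = sqrt(414736 + 762371) = sqrt(1177107)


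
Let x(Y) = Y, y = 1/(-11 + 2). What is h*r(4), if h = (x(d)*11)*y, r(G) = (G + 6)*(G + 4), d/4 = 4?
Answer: -14080/9 ≈ -1564.4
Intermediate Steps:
d = 16 (d = 4*4 = 16)
y = -1/9 (y = 1/(-9) = -1/9 ≈ -0.11111)
r(G) = (4 + G)*(6 + G) (r(G) = (6 + G)*(4 + G) = (4 + G)*(6 + G))
h = -176/9 (h = (16*11)*(-1/9) = 176*(-1/9) = -176/9 ≈ -19.556)
h*r(4) = -176*(24 + 4**2 + 10*4)/9 = -176*(24 + 16 + 40)/9 = -176/9*80 = -14080/9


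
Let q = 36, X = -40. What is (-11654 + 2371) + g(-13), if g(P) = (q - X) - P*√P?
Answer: -9207 + 13*I*√13 ≈ -9207.0 + 46.872*I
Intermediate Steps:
g(P) = 76 - P^(3/2) (g(P) = (36 - 1*(-40)) - P*√P = (36 + 40) - P^(3/2) = 76 - P^(3/2))
(-11654 + 2371) + g(-13) = (-11654 + 2371) + (76 - (-13)^(3/2)) = -9283 + (76 - (-13)*I*√13) = -9283 + (76 + 13*I*√13) = -9207 + 13*I*√13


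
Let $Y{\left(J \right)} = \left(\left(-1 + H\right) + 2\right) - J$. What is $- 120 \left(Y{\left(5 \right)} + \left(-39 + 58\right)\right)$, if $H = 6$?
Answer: $-2520$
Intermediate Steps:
$Y{\left(J \right)} = 7 - J$ ($Y{\left(J \right)} = \left(\left(-1 + 6\right) + 2\right) - J = \left(5 + 2\right) - J = 7 - J$)
$- 120 \left(Y{\left(5 \right)} + \left(-39 + 58\right)\right) = - 120 \left(\left(7 - 5\right) + \left(-39 + 58\right)\right) = - 120 \left(\left(7 - 5\right) + 19\right) = - 120 \left(2 + 19\right) = \left(-120\right) 21 = -2520$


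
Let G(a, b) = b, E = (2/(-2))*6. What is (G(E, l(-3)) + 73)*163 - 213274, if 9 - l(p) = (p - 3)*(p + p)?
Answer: -205776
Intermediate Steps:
E = -6 (E = -½*2*6 = -1*6 = -6)
l(p) = 9 - 2*p*(-3 + p) (l(p) = 9 - (p - 3)*(p + p) = 9 - (-3 + p)*2*p = 9 - 2*p*(-3 + p))
(G(E, l(-3)) + 73)*163 - 213274 = ((9 - 2*(-3)² + 6*(-3)) + 73)*163 - 213274 = ((9 - 2*9 - 18) + 73)*163 - 213274 = ((9 - 18 - 18) + 73)*163 - 213274 = (-27 + 73)*163 - 213274 = 46*163 - 213274 = 7498 - 213274 = -205776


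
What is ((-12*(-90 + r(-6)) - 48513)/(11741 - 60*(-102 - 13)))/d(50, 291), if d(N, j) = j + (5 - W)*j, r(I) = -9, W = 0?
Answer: -15775/10849062 ≈ -0.0014540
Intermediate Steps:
d(N, j) = 6*j (d(N, j) = j + (5 - 1*0)*j = j + (5 + 0)*j = j + 5*j = 6*j)
((-12*(-90 + r(-6)) - 48513)/(11741 - 60*(-102 - 13)))/d(50, 291) = ((-12*(-90 - 9) - 48513)/(11741 - 60*(-102 - 13)))/((6*291)) = ((-12*(-99) - 48513)/(11741 - 60*(-115)))/1746 = ((1188 - 48513)/(11741 + 6900))*(1/1746) = -47325/18641*(1/1746) = -47325*1/18641*(1/1746) = -47325/18641*1/1746 = -15775/10849062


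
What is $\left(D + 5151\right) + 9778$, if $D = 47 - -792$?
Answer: $15768$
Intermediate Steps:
$D = 839$ ($D = 47 + 792 = 839$)
$\left(D + 5151\right) + 9778 = \left(839 + 5151\right) + 9778 = 5990 + 9778 = 15768$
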